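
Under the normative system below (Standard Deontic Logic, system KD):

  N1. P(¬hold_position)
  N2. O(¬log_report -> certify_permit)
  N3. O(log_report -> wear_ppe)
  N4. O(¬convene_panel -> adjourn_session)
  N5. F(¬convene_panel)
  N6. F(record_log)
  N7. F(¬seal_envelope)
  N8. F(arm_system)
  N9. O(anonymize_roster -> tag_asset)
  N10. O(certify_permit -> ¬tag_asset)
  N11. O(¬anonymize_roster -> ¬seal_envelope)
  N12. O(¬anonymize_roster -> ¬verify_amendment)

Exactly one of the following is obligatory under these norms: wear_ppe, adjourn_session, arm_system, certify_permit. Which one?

F(¬seal_envelope) at premise 7 means O(seal_envelope).
Premise 11, O(¬anonymize_roster -> ¬seal_envelope), contraposes to O(seal_envelope -> anonymize_roster); with O(seal_envelope) we get O(anonymize_roster).
Premise 9 is O(anonymize_roster -> tag_asset); since O(anonymize_roster), deontic closure gives O(tag_asset).
The contrapositive of premise 10 (O(certify_permit -> ¬tag_asset)) is O(tag_asset -> ¬certify_permit), and O(tag_asset) is already established, so O(¬certify_permit).
Premise 2, O(¬log_report -> certify_permit), contraposes to O(¬certify_permit -> log_report); with O(¬certify_permit) we get O(log_report).
Applying K to premise 3 (O(log_report -> wear_ppe)) and O(log_report) yields O(wear_ppe).
So O(wear_ppe) holds — wear_ppe is obligatory. None of the other listed options is made obligatory by any chain of premises.

wear_ppe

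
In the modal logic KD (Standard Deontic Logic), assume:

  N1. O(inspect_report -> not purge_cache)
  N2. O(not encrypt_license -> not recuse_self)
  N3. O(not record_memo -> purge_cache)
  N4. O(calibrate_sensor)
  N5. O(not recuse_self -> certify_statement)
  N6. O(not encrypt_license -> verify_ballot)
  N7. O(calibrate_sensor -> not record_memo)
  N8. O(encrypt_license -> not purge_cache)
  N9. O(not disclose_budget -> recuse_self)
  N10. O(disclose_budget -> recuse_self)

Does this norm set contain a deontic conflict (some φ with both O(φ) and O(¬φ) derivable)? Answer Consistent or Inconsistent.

Inconsistent

Premises 10 and 9 are O(disclose_budget -> recuse_self) and O(not disclose_budget -> recuse_self); every ideal world satisfies disclose_budget or not disclose_budget, so in either case recuse_self holds — hence O(recuse_self).
Premise 2 is O(not encrypt_license -> not recuse_self); contrapositively O(recuse_self -> encrypt_license). Since O(recuse_self) holds, K gives O(encrypt_license).
Premise 8 is O(encrypt_license -> not purge_cache); since O(encrypt_license), deontic closure gives O(not purge_cache).
Premise 3, O(not record_memo -> purge_cache), contraposes to O(not purge_cache -> record_memo); with O(not purge_cache) we get O(record_memo).
The contrapositive of premise 7 (O(calibrate_sensor -> not record_memo)) is O(record_memo -> not calibrate_sensor), and O(record_memo) is already established, so O(not calibrate_sensor).
However, premise 4 gives O(calibrate_sensor).
We now have both O(not calibrate_sensor) and O(calibrate_sensor) — calibrate_sensor is simultaneously obligatory and forbidden, violating the D-axiom.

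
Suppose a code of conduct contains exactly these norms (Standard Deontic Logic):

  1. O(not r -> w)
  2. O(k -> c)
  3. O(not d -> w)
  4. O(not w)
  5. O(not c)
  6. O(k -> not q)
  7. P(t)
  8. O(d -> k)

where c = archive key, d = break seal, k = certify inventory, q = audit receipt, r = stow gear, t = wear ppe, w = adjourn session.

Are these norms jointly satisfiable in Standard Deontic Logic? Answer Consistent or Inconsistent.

Premise 5 states O(not c) outright.
The contrapositive of premise 2 (O(k -> c)) is O(not c -> not k), and O(not c) is already established, so O(not k).
Premise 8, O(d -> k), contraposes to O(not k -> not d); with O(not k) we get O(not d).
Premise 3 is O(not d -> w); since O(not d), deontic closure gives O(w).
However, premise 4 gives O(not w).
We now have both O(w) and O(not w) — w is simultaneously obligatory and forbidden, violating the D-axiom.

Inconsistent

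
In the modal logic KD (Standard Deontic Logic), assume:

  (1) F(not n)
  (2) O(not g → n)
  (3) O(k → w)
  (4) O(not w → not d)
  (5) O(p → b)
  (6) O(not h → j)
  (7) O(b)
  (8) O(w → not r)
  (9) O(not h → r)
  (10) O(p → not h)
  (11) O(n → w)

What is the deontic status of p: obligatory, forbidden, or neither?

Forbidden

Premise 1 is F(not n), i.e. O(n).
From O(n) and premise 11, O(n → w), we obtain O(w).
With premise 8, O(w → not r), the K-axiom yields O(not r).
Premise 9 is O(not h → r); contrapositively O(not r → h). Since O(not r) holds, K gives O(h).
Premise 10, O(p → not h), contraposes to O(h → not p); with O(h) we get O(not p).
Premises 2, 3, 4, 5, 6, 7 do not contribute to this derivation.
Thus O(not p), which is F(p): p is forbidden.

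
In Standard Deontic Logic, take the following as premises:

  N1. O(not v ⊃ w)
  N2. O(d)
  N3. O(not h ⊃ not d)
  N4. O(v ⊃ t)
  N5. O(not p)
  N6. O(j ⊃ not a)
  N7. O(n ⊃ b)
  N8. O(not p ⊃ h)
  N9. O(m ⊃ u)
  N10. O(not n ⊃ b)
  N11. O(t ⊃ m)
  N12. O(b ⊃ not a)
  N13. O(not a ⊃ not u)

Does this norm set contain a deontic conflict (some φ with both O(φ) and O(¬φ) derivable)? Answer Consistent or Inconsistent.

Premise 3 is O(not h ⊃ not d), but O(not h) is not derivable from the premises, so it does not yield O(not d).
So O(not d) is not derivable, and the apparent clash with O(d) does not arise.
A world satisfying every obligation exists (e.g. a=false, b=true, d=true, h=true, j=false, m=false, n=false, p=false, t=false, u=false, v=false, w=true); no atom is both obligatory and forbidden, so the set is consistent.

Consistent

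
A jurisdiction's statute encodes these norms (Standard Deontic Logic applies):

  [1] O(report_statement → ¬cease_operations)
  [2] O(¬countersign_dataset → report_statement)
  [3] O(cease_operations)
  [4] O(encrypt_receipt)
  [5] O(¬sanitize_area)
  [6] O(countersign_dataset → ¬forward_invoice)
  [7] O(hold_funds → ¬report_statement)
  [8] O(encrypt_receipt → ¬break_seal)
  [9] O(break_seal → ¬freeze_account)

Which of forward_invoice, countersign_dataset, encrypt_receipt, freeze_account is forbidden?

Premise 3 gives O(cease_operations).
The contrapositive of premise 1 (O(report_statement → ¬cease_operations)) is O(cease_operations → ¬report_statement), and O(cease_operations) is already established, so O(¬report_statement).
Premise 2 is O(¬countersign_dataset → report_statement); contrapositively O(¬report_statement → countersign_dataset). Since O(¬report_statement) holds, K gives O(countersign_dataset).
Premise 6 is O(countersign_dataset → ¬forward_invoice); since O(countersign_dataset), deontic closure gives O(¬forward_invoice).
So O(¬forward_invoice) holds, i.e. forward_invoice is forbidden. None of the other listed options is forbidden under the premises.

forward_invoice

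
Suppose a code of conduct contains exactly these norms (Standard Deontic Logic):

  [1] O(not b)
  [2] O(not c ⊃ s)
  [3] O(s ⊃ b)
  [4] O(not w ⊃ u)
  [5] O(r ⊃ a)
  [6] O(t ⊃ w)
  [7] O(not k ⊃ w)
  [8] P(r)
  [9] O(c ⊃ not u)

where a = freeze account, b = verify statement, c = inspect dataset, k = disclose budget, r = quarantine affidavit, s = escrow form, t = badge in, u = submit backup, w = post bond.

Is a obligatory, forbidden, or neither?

Premise 5 is O(r ⊃ a), but O(r) is not derivable from the premises (the permission P(r) asserts only not O(not r), not O(r)), so it does not yield O(a).
No premise or chain of K-axiom applications forces O(a), and none forces O(not a). So a is neither obligatory nor forbidden under these norms.

Neither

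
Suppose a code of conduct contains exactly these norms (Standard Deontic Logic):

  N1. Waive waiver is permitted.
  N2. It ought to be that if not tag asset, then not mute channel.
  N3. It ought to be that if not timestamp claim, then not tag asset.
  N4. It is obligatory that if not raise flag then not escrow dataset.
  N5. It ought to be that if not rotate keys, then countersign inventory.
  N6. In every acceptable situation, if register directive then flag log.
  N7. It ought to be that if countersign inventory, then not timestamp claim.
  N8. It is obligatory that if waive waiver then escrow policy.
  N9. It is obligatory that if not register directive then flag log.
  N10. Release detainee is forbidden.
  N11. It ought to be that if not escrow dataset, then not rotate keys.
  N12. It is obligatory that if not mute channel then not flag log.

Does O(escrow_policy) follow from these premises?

Premise 8 is O(waive_waiver → escrow_policy), but O(waive_waiver) is not derivable from the premises (the permission P(waive_waiver) asserts only ¬O(¬waive_waiver), not O(waive_waiver)), so it does not yield O(escrow_policy).
No other premise forces O(escrow_policy). An ideal world satisfying every premise can still have escrow_policy false, so O(escrow_policy) is not derivable.

No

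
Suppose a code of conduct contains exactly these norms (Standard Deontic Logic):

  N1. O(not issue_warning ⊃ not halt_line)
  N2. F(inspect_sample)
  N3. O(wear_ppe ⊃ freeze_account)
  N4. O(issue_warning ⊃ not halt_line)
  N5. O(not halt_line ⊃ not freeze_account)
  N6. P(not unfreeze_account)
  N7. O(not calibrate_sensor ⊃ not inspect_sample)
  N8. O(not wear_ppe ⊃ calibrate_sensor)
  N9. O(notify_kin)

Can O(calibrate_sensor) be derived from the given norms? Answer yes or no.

Premises 1 and 4 are O(not issue_warning ⊃ not halt_line) and O(issue_warning ⊃ not halt_line); every ideal world satisfies not issue_warning or issue_warning, so in either case not halt_line holds — hence O(not halt_line).
Applying K to premise 5 (O(not halt_line ⊃ not freeze_account)) and O(not halt_line) yields O(not freeze_account).
Premise 3 is O(wear_ppe ⊃ freeze_account); contrapositively O(not freeze_account ⊃ not wear_ppe). Since O(not freeze_account) holds, K gives O(not wear_ppe).
Premise 8 is O(not wear_ppe ⊃ calibrate_sensor); since O(not wear_ppe), deontic closure gives O(calibrate_sensor).
Premises 2, 6, 7, 9 do not contribute to this derivation.
So O(calibrate_sensor) follows.

Yes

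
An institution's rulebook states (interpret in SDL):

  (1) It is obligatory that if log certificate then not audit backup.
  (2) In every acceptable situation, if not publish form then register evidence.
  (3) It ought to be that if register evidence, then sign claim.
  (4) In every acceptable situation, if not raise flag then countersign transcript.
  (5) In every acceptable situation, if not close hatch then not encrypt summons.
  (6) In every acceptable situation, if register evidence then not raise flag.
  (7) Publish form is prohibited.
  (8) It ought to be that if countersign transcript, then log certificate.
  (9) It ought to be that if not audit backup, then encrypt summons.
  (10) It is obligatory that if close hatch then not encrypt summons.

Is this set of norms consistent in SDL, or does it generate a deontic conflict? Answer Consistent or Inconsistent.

Premises 10 and 5 cover both cases: O(close_hatch → ¬encrypt_summons) and O(¬close_hatch → ¬encrypt_summons). Since close_hatch ∨ ¬close_hatch is a tautology, O(¬encrypt_summons) follows.
Premise 9, O(¬audit_backup → encrypt_summons), contraposes to O(¬encrypt_summons → audit_backup); with O(¬encrypt_summons) we get O(audit_backup).
Premise 1 is O(log_certificate → ¬audit_backup); contrapositively O(audit_backup → ¬log_certificate). Since O(audit_backup) holds, K gives O(¬log_certificate).
Premise 8, O(countersign_transcript → log_certificate), contraposes to O(¬log_certificate → ¬countersign_transcript); with O(¬log_certificate) we get O(¬countersign_transcript).
Premise 4 is O(¬raise_flag → countersign_transcript); contrapositively O(¬countersign_transcript → raise_flag). Since O(¬countersign_transcript) holds, K gives O(raise_flag).
The contrapositive of premise 6 (O(register_evidence → ¬raise_flag)) is O(raise_flag → ¬register_evidence), and O(raise_flag) is already established, so O(¬register_evidence).
The contrapositive of premise 2 (O(¬publish_form → register_evidence)) is O(¬register_evidence → publish_form), and O(¬register_evidence) is already established, so O(publish_form).
However, F(publish_form) at premise 7 amounts to O(¬publish_form).
We now have both O(publish_form) and O(¬publish_form) — publish_form is simultaneously obligatory and forbidden, violating the D-axiom.

Inconsistent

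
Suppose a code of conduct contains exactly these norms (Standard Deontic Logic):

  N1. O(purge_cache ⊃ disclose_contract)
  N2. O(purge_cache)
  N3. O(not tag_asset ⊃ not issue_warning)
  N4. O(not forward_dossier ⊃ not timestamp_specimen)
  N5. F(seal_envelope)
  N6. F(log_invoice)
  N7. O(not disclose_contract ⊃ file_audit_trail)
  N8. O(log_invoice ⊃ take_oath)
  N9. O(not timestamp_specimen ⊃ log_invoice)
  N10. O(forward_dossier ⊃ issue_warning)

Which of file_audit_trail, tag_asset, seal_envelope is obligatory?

tag_asset

Premise 6 is F(log_invoice), i.e. O(not log_invoice).
Premise 9 is O(not timestamp_specimen ⊃ log_invoice); contrapositively O(not log_invoice ⊃ timestamp_specimen). Since O(not log_invoice) holds, K gives O(timestamp_specimen).
Premise 4 is O(not forward_dossier ⊃ not timestamp_specimen); contrapositively O(timestamp_specimen ⊃ forward_dossier). Since O(timestamp_specimen) holds, K gives O(forward_dossier).
From O(forward_dossier) and premise 10, O(forward_dossier ⊃ issue_warning), we obtain O(issue_warning).
The contrapositive of premise 3 (O(not tag_asset ⊃ not issue_warning)) is O(issue_warning ⊃ tag_asset), and O(issue_warning) is already established, so O(tag_asset).
So O(tag_asset) holds — tag_asset is obligatory. None of the other listed options is made obligatory by any chain of premises.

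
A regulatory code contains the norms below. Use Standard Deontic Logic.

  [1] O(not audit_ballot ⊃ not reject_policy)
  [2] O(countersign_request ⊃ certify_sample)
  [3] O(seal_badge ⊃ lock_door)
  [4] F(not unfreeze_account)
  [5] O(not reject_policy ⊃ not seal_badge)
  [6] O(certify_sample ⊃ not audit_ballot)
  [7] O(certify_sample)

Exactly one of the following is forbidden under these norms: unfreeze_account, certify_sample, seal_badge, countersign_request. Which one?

Premise 7 states O(certify_sample) outright.
From O(certify_sample) and premise 6, O(certify_sample ⊃ not audit_ballot), we obtain O(not audit_ballot).
With premise 1, O(not audit_ballot ⊃ not reject_policy), the K-axiom yields O(not reject_policy).
Premise 5 is O(not reject_policy ⊃ not seal_badge); since O(not reject_policy), deontic closure gives O(not seal_badge).
So O(not seal_badge) holds, i.e. seal_badge is forbidden. None of the other listed options is forbidden under the premises.

seal_badge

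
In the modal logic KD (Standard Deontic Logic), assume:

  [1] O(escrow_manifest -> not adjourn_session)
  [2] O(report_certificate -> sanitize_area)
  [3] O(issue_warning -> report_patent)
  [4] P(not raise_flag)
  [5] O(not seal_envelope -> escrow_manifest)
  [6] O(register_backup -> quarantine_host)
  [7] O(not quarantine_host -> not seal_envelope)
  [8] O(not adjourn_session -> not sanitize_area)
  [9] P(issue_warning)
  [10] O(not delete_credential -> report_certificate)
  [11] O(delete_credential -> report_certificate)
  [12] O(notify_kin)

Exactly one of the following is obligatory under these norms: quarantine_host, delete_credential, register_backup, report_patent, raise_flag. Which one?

By case analysis on not delete_credential: premise 10 gives O(not delete_credential -> report_certificate) and premise 11 gives O(delete_credential -> report_certificate), so O(report_certificate) either way.
With premise 2, O(report_certificate -> sanitize_area), the K-axiom yields O(sanitize_area).
Premise 8 is O(not adjourn_session -> not sanitize_area); contrapositively O(sanitize_area -> adjourn_session). Since O(sanitize_area) holds, K gives O(adjourn_session).
The contrapositive of premise 1 (O(escrow_manifest -> not adjourn_session)) is O(adjourn_session -> not escrow_manifest), and O(adjourn_session) is already established, so O(not escrow_manifest).
The contrapositive of premise 5 (O(not seal_envelope -> escrow_manifest)) is O(not escrow_manifest -> seal_envelope), and O(not escrow_manifest) is already established, so O(seal_envelope).
The contrapositive of premise 7 (O(not quarantine_host -> not seal_envelope)) is O(seal_envelope -> quarantine_host), and O(seal_envelope) is already established, so O(quarantine_host).
So O(quarantine_host) holds — quarantine_host is obligatory. None of the other listed options is made obligatory by any chain of premises.

quarantine_host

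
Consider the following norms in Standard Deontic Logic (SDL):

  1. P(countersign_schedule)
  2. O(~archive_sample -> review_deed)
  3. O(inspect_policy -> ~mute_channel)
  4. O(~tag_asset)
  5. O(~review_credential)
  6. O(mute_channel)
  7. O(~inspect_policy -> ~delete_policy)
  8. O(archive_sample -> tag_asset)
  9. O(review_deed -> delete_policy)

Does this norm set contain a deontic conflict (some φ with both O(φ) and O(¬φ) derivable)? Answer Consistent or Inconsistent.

Inconsistent

From premise 6 we have O(mute_channel).
Premise 3 is O(inspect_policy -> ~mute_channel); contrapositively O(mute_channel -> ~inspect_policy). Since O(mute_channel) holds, K gives O(~inspect_policy).
Premise 7 is O(~inspect_policy -> ~delete_policy); since O(~inspect_policy), deontic closure gives O(~delete_policy).
The contrapositive of premise 9 (O(review_deed -> delete_policy)) is O(~delete_policy -> ~review_deed), and O(~delete_policy) is already established, so O(~review_deed).
Premise 2 is O(~archive_sample -> review_deed); contrapositively O(~review_deed -> archive_sample). Since O(~review_deed) holds, K gives O(archive_sample).
Applying K to premise 8 (O(archive_sample -> tag_asset)) and O(archive_sample) yields O(tag_asset).
But premise 4 directly asserts O(~tag_asset).
We now have both O(tag_asset) and O(~tag_asset) — tag_asset is simultaneously obligatory and forbidden, violating the D-axiom.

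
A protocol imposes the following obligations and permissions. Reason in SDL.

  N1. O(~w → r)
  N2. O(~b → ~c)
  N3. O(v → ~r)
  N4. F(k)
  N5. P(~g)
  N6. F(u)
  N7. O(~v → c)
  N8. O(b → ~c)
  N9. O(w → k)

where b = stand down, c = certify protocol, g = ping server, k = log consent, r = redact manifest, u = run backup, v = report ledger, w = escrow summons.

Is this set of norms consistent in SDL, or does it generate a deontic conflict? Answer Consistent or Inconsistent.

Inconsistent

Premises 2 and 8 cover both cases: O(~b → ~c) and O(b → ~c). Since ~b ∨ b is a tautology, O(~c) follows.
Premise 7 is O(~v → c); contrapositively O(~c → v). Since O(~c) holds, K gives O(v).
Premise 3 is O(v → ~r); since O(v), deontic closure gives O(~r).
Premise 1 is O(~w → r); contrapositively O(~r → w). Since O(~r) holds, K gives O(w).
Applying K to premise 9 (O(w → k)) and O(w) yields O(k).
Yet premise 4 is F(k), i.e. O(~k).
We now have both O(k) and O(~k) — k is simultaneously obligatory and forbidden, violating the D-axiom.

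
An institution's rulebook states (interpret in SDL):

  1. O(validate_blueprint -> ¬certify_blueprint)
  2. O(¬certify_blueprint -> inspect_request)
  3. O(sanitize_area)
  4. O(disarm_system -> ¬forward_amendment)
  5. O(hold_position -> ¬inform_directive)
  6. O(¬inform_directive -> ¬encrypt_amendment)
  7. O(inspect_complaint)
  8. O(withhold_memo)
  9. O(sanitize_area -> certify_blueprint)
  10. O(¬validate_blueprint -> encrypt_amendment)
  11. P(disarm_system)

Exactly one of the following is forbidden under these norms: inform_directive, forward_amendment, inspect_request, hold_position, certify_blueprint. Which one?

hold_position

Premise 3 states O(sanitize_area) outright.
With premise 9, O(sanitize_area -> certify_blueprint), the K-axiom yields O(certify_blueprint).
Premise 1, O(validate_blueprint -> ¬certify_blueprint), contraposes to O(certify_blueprint -> ¬validate_blueprint); with O(certify_blueprint) we get O(¬validate_blueprint).
Premise 10 is O(¬validate_blueprint -> encrypt_amendment); since O(¬validate_blueprint), deontic closure gives O(encrypt_amendment).
Premise 6 is O(¬inform_directive -> ¬encrypt_amendment); contrapositively O(encrypt_amendment -> inform_directive). Since O(encrypt_amendment) holds, K gives O(inform_directive).
The contrapositive of premise 5 (O(hold_position -> ¬inform_directive)) is O(inform_directive -> ¬hold_position), and O(inform_directive) is already established, so O(¬hold_position).
So O(¬hold_position) holds, i.e. hold_position is forbidden. None of the other listed options is forbidden under the premises.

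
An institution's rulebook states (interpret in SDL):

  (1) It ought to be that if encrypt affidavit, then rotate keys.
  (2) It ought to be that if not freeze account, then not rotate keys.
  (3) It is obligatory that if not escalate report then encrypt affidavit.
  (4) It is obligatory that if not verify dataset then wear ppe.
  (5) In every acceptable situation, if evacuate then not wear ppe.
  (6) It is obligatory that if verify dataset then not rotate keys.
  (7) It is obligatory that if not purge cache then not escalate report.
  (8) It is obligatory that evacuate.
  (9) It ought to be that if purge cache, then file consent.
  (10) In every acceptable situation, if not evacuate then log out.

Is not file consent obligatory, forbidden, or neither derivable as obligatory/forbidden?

Forbidden

Premise 8 states O(evacuate) outright.
Premise 5 is O(evacuate → ¬wear_ppe); since O(evacuate), deontic closure gives O(¬wear_ppe).
Premise 4 is O(¬verify_dataset → wear_ppe); contrapositively O(¬wear_ppe → verify_dataset). Since O(¬wear_ppe) holds, K gives O(verify_dataset).
Applying K to premise 6 (O(verify_dataset → ¬rotate_keys)) and O(verify_dataset) yields O(¬rotate_keys).
Premise 1, O(encrypt_affidavit → rotate_keys), contraposes to O(¬rotate_keys → ¬encrypt_affidavit); with O(¬rotate_keys) we get O(¬encrypt_affidavit).
The contrapositive of premise 3 (O(¬escalate_report → encrypt_affidavit)) is O(¬encrypt_affidavit → escalate_report), and O(¬encrypt_affidavit) is already established, so O(escalate_report).
The contrapositive of premise 7 (O(¬purge_cache → ¬escalate_report)) is O(escalate_report → purge_cache), and O(escalate_report) is already established, so O(purge_cache).
With premise 9, O(purge_cache → file_consent), the K-axiom yields O(file_consent).
Premises 2, 10 do not contribute to this derivation.
Thus O(file_consent), which is F(¬file_consent): ¬file_consent is forbidden.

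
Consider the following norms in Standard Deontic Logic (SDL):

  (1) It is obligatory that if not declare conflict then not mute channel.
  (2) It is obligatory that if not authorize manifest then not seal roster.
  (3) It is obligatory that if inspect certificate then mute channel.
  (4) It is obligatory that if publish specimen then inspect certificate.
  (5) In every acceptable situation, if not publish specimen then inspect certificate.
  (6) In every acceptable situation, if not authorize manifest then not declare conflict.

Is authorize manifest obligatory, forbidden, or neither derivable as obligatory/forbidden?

Obligatory

Premises 5 and 4 are O(¬publish_specimen → inspect_certificate) and O(publish_specimen → inspect_certificate); every ideal world satisfies ¬publish_specimen or publish_specimen, so in either case inspect_certificate holds — hence O(inspect_certificate).
Premise 3 is O(inspect_certificate → mute_channel); since O(inspect_certificate), deontic closure gives O(mute_channel).
Premise 1, O(¬declare_conflict → ¬mute_channel), contraposes to O(mute_channel → declare_conflict); with O(mute_channel) we get O(declare_conflict).
The contrapositive of premise 6 (O(¬authorize_manifest → ¬declare_conflict)) is O(declare_conflict → authorize_manifest), and O(declare_conflict) is already established, so O(authorize_manifest).
Premise 2 does not contribute to this derivation.
Hence authorize_manifest is obligatory.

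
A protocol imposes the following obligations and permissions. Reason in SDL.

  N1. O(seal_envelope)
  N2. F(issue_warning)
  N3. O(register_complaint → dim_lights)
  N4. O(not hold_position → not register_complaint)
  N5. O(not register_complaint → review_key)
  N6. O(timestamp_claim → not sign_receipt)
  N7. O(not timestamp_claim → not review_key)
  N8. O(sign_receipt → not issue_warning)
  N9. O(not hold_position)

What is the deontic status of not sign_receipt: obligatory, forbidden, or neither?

Premise 9 states O(not hold_position) outright.
With premise 4, O(not hold_position → not register_complaint), the K-axiom yields O(not register_complaint).
With premise 5, O(not register_complaint → review_key), the K-axiom yields O(review_key).
Premise 7, O(not timestamp_claim → not review_key), contraposes to O(review_key → timestamp_claim); with O(review_key) we get O(timestamp_claim).
With premise 6, O(timestamp_claim → not sign_receipt), the K-axiom yields O(not sign_receipt).
Premises 1, 2, 3, 8 do not contribute to this derivation.
Hence not sign_receipt is obligatory.

Obligatory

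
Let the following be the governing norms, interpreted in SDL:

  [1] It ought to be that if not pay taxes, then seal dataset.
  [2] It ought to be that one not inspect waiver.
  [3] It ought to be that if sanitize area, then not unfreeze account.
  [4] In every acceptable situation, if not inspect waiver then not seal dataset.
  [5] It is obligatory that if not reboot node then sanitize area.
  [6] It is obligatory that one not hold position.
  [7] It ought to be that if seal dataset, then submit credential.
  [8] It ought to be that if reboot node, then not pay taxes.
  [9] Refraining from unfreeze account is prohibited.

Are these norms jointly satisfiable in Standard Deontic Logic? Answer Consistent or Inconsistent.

Inconsistent

Premise 2 gives O(¬inspect_waiver).
From O(¬inspect_waiver) and premise 4, O(¬inspect_waiver → ¬seal_dataset), we obtain O(¬seal_dataset).
Premise 1 is O(¬pay_taxes → seal_dataset); contrapositively O(¬seal_dataset → pay_taxes). Since O(¬seal_dataset) holds, K gives O(pay_taxes).
Premise 8, O(reboot_node → ¬pay_taxes), contraposes to O(pay_taxes → ¬reboot_node); with O(pay_taxes) we get O(¬reboot_node).
From O(¬reboot_node) and premise 5, O(¬reboot_node → sanitize_area), we obtain O(sanitize_area).
With premise 3, O(sanitize_area → ¬unfreeze_account), the K-axiom yields O(¬unfreeze_account).
But premise 9, F(¬unfreeze_account), means O(unfreeze_account).
We now have both O(¬unfreeze_account) and O(unfreeze_account) — unfreeze_account is simultaneously obligatory and forbidden, violating the D-axiom.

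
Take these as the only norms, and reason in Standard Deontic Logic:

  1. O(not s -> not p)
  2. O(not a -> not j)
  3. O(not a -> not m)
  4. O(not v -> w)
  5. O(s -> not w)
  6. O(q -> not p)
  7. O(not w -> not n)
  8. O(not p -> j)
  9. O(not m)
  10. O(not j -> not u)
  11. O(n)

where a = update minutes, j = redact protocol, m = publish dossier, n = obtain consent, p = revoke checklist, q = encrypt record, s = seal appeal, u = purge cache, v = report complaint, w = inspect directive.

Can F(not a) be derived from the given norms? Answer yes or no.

Yes

Premise 11 gives O(n).
Premise 7, O(not w -> not n), contraposes to O(n -> w); with O(n) we get O(w).
The contrapositive of premise 5 (O(s -> not w)) is O(w -> not s), and O(w) is already established, so O(not s).
Premise 1 is O(not s -> not p); since O(not s), deontic closure gives O(not p).
Premise 8 is O(not p -> j); since O(not p), deontic closure gives O(j).
Premise 2, O(not a -> not j), contraposes to O(j -> a); with O(j) we get O(a).
Premises 3, 4, 6, 9, 10 do not contribute to this derivation.
So O(a) holds, i.e. F(not a). The claim follows.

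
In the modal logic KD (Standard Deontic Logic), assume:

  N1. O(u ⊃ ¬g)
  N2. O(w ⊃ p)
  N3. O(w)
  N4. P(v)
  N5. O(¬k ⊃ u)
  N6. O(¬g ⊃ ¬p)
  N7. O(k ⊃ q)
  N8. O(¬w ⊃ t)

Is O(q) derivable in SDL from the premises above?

Premise 3 states O(w) outright.
Applying K to premise 2 (O(w ⊃ p)) and O(w) yields O(p).
Premise 6, O(¬g ⊃ ¬p), contraposes to O(p ⊃ g); with O(p) we get O(g).
Premise 1 is O(u ⊃ ¬g); contrapositively O(g ⊃ ¬u). Since O(g) holds, K gives O(¬u).
The contrapositive of premise 5 (O(¬k ⊃ u)) is O(¬u ⊃ k), and O(¬u) is already established, so O(k).
With premise 7, O(k ⊃ q), the K-axiom yields O(q).
Premises 4, 8 do not contribute to this derivation.
So O(q) follows.

Yes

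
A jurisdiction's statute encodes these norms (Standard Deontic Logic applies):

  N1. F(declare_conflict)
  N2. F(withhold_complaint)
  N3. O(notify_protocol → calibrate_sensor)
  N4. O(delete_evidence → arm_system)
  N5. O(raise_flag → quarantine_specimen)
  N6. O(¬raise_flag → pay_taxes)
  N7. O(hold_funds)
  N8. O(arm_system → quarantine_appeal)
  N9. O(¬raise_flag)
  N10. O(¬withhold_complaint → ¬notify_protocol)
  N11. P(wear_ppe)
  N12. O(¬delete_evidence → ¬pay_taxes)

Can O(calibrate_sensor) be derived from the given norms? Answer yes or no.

Premise 3 is O(notify_protocol → calibrate_sensor), but O(notify_protocol) is not derivable from the premises, so it does not yield O(calibrate_sensor).
No other premise forces O(calibrate_sensor). An ideal world satisfying every premise can still have calibrate_sensor false, so O(calibrate_sensor) is not derivable.

No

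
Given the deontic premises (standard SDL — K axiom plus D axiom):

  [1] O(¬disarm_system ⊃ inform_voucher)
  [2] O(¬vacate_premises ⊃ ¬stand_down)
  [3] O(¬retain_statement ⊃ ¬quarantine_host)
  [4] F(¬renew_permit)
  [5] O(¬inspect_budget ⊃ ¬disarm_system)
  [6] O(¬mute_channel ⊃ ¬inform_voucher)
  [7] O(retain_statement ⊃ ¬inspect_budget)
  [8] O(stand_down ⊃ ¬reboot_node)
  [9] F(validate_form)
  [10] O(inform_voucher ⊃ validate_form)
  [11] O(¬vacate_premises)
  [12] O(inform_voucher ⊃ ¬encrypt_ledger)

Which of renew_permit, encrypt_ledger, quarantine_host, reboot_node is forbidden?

Premise 9, F(validate_form), is equivalent to O(¬validate_form).
Premise 10, O(inform_voucher ⊃ validate_form), contraposes to O(¬validate_form ⊃ ¬inform_voucher); with O(¬validate_form) we get O(¬inform_voucher).
The contrapositive of premise 1 (O(¬disarm_system ⊃ inform_voucher)) is O(¬inform_voucher ⊃ disarm_system), and O(¬inform_voucher) is already established, so O(disarm_system).
Premise 5 is O(¬inspect_budget ⊃ ¬disarm_system); contrapositively O(disarm_system ⊃ inspect_budget). Since O(disarm_system) holds, K gives O(inspect_budget).
The contrapositive of premise 7 (O(retain_statement ⊃ ¬inspect_budget)) is O(inspect_budget ⊃ ¬retain_statement), and O(inspect_budget) is already established, so O(¬retain_statement).
With premise 3, O(¬retain_statement ⊃ ¬quarantine_host), the K-axiom yields O(¬quarantine_host).
So O(¬quarantine_host) holds, i.e. quarantine_host is forbidden. None of the other listed options is forbidden under the premises.

quarantine_host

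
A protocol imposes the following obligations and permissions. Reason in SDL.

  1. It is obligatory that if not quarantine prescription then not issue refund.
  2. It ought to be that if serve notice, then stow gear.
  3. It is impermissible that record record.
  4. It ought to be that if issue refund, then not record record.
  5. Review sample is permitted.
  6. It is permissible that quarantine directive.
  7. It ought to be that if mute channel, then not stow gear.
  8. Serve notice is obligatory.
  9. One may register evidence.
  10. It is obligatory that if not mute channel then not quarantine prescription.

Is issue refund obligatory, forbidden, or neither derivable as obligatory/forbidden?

Forbidden

From premise 8 we have O(serve_notice).
Applying K to premise 2 (O(serve_notice → stow_gear)) and O(serve_notice) yields O(stow_gear).
Premise 7 is O(mute_channel → ¬stow_gear); contrapositively O(stow_gear → ¬mute_channel). Since O(stow_gear) holds, K gives O(¬mute_channel).
With premise 10, O(¬mute_channel → ¬quarantine_prescription), the K-axiom yields O(¬quarantine_prescription).
With premise 1, O(¬quarantine_prescription → ¬issue_refund), the K-axiom yields O(¬issue_refund).
Premises 3, 4, 5, 6, 9 do not contribute to this derivation.
Thus O(¬issue_refund), which is F(issue_refund): issue_refund is forbidden.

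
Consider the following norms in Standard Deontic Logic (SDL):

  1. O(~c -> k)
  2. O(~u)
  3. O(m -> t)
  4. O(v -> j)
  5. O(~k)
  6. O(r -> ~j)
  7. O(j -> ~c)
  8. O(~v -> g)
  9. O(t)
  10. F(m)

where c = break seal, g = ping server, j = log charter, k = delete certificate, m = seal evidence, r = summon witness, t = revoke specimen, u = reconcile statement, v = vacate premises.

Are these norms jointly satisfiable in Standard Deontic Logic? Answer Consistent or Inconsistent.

Consistent

Premise 3 is O(m -> t); even if O(t) held, inferring O(m) would be affirming the consequent — invalid.
So O(m) is not derivable, and the apparent clash with O(~m) does not arise.
A world satisfying every obligation exists (e.g. c=true, g=true, j=false, k=false, m=false, r=false, t=true, u=false, v=false); no atom is both obligatory and forbidden, so the set is consistent.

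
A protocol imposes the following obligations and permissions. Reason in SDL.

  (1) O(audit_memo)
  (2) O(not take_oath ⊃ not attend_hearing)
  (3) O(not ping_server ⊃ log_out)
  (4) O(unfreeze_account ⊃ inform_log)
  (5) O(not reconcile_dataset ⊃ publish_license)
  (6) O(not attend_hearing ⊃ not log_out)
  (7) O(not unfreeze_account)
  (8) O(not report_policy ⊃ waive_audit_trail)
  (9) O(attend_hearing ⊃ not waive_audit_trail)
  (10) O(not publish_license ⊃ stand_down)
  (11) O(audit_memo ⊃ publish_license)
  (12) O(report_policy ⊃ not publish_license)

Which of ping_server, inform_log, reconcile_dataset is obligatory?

ping_server

From premise 1 we have O(audit_memo).
From O(audit_memo) and premise 11, O(audit_memo ⊃ publish_license), we obtain O(publish_license).
Premise 12, O(report_policy ⊃ not publish_license), contraposes to O(publish_license ⊃ not report_policy); with O(publish_license) we get O(not report_policy).
Applying K to premise 8 (O(not report_policy ⊃ waive_audit_trail)) and O(not report_policy) yields O(waive_audit_trail).
The contrapositive of premise 9 (O(attend_hearing ⊃ not waive_audit_trail)) is O(waive_audit_trail ⊃ not attend_hearing), and O(waive_audit_trail) is already established, so O(not attend_hearing).
Applying K to premise 6 (O(not attend_hearing ⊃ not log_out)) and O(not attend_hearing) yields O(not log_out).
Premise 3 is O(not ping_server ⊃ log_out); contrapositively O(not log_out ⊃ ping_server). Since O(not log_out) holds, K gives O(ping_server).
So O(ping_server) holds — ping_server is obligatory. None of the other listed options is made obligatory by any chain of premises.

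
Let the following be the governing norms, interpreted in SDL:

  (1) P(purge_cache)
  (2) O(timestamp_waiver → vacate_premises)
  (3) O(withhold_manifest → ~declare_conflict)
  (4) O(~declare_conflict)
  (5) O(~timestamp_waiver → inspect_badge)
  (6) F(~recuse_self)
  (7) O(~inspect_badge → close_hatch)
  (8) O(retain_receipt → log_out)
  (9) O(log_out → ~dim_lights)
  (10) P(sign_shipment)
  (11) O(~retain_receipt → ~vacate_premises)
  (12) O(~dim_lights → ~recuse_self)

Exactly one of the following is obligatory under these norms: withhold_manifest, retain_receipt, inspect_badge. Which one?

F(~recuse_self) at premise 6 means O(recuse_self).
Premise 12, O(~dim_lights → ~recuse_self), contraposes to O(recuse_self → dim_lights); with O(recuse_self) we get O(dim_lights).
The contrapositive of premise 9 (O(log_out → ~dim_lights)) is O(dim_lights → ~log_out), and O(dim_lights) is already established, so O(~log_out).
The contrapositive of premise 8 (O(retain_receipt → log_out)) is O(~log_out → ~retain_receipt), and O(~log_out) is already established, so O(~retain_receipt).
Applying K to premise 11 (O(~retain_receipt → ~vacate_premises)) and O(~retain_receipt) yields O(~vacate_premises).
The contrapositive of premise 2 (O(timestamp_waiver → vacate_premises)) is O(~vacate_premises → ~timestamp_waiver), and O(~vacate_premises) is already established, so O(~timestamp_waiver).
Premise 5 is O(~timestamp_waiver → inspect_badge); since O(~timestamp_waiver), deontic closure gives O(inspect_badge).
So O(inspect_badge) holds — inspect_badge is obligatory. None of the other listed options is made obligatory by any chain of premises.

inspect_badge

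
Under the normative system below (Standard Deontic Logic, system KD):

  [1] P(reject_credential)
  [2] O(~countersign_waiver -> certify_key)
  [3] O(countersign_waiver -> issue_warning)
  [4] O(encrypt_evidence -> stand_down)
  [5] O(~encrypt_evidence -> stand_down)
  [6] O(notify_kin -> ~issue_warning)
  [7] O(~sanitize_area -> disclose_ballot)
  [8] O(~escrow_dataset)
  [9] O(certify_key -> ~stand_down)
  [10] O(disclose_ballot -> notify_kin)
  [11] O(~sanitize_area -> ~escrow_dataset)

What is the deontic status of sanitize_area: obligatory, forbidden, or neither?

By case analysis on encrypt_evidence: premise 4 gives O(encrypt_evidence -> stand_down) and premise 5 gives O(~encrypt_evidence -> stand_down), so O(stand_down) either way.
The contrapositive of premise 9 (O(certify_key -> ~stand_down)) is O(stand_down -> ~certify_key), and O(stand_down) is already established, so O(~certify_key).
Premise 2, O(~countersign_waiver -> certify_key), contraposes to O(~certify_key -> countersign_waiver); with O(~certify_key) we get O(countersign_waiver).
With premise 3, O(countersign_waiver -> issue_warning), the K-axiom yields O(issue_warning).
The contrapositive of premise 6 (O(notify_kin -> ~issue_warning)) is O(issue_warning -> ~notify_kin), and O(issue_warning) is already established, so O(~notify_kin).
Premise 10, O(disclose_ballot -> notify_kin), contraposes to O(~notify_kin -> ~disclose_ballot); with O(~notify_kin) we get O(~disclose_ballot).
Premise 7 is O(~sanitize_area -> disclose_ballot); contrapositively O(~disclose_ballot -> sanitize_area). Since O(~disclose_ballot) holds, K gives O(sanitize_area).
Premises 1, 8, 11 do not contribute to this derivation.
Hence sanitize_area is obligatory.

Obligatory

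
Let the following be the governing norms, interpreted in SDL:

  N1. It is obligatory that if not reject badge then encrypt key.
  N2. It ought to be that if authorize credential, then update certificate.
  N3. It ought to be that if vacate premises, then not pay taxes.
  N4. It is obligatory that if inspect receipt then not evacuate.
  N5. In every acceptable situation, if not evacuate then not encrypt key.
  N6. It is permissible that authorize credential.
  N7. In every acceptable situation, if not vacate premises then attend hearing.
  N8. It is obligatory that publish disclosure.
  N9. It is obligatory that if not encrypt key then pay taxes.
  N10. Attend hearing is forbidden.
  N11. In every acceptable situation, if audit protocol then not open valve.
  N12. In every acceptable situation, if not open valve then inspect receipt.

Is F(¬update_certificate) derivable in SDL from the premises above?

Premise 2 is O(authorize_credential → update_certificate), but O(authorize_credential) is not derivable from the premises (the permission P(authorize_credential) asserts only ¬O(¬authorize_credential), not O(authorize_credential)), so it does not yield O(update_certificate).
No other premise forces O(update_certificate). An ideal world satisfying every premise can still have ¬update_certificate true, so F(¬update_certificate) is not derivable.

No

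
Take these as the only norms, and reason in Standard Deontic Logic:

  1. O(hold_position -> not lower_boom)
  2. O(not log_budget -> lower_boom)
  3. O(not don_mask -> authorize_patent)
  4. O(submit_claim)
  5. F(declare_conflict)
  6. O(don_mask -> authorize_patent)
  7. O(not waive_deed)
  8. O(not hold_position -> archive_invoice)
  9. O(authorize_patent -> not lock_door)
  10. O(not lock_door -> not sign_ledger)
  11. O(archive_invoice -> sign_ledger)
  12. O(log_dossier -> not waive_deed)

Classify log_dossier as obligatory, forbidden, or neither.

Premise 12 is O(log_dossier -> not waive_deed); even if O(not waive_deed) held, inferring O(log_dossier) would be affirming the consequent — invalid.
No premise or chain of K-axiom applications forces O(log_dossier), and none forces O(not log_dossier). So log_dossier is neither obligatory nor forbidden under these norms.

Neither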